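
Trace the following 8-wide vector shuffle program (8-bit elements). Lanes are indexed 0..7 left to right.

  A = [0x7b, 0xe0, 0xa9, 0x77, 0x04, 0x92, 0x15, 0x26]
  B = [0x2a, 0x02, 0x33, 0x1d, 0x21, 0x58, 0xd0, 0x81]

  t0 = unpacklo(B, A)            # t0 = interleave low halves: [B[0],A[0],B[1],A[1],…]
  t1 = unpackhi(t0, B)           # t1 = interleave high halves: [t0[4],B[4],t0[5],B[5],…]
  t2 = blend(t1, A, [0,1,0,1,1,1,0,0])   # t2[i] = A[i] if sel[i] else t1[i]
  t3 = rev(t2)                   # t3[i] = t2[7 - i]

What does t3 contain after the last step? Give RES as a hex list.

  t0: 2a 7b 02 e0 33 a9 1d 77
  t1: 33 21 a9 58 1d d0 77 81
  t2: 33 e0 a9 77 04 92 77 81
  t3: 81 77 92 04 77 a9 e0 33

RES = [ 0x81  0x77  0x92  0x04  0x77  0xa9  0xe0  0x33 ]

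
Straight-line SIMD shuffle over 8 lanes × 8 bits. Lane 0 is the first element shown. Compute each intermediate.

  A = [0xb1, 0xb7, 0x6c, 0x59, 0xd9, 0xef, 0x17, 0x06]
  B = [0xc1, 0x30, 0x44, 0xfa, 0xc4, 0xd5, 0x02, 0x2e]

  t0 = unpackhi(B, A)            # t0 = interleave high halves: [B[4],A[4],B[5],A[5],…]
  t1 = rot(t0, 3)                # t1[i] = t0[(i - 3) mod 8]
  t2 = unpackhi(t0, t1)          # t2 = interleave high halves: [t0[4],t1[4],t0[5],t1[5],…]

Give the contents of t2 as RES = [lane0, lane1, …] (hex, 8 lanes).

→ t0 |c4|d9|d5|ef|02|17|2e|06|
→ t1 |17|2e|06|c4|d9|d5|ef|02|
→ t2 |02|d9|17|d5|2e|ef|06|02|

RES = [0x02, 0xd9, 0x17, 0xd5, 0x2e, 0xef, 0x06, 0x02]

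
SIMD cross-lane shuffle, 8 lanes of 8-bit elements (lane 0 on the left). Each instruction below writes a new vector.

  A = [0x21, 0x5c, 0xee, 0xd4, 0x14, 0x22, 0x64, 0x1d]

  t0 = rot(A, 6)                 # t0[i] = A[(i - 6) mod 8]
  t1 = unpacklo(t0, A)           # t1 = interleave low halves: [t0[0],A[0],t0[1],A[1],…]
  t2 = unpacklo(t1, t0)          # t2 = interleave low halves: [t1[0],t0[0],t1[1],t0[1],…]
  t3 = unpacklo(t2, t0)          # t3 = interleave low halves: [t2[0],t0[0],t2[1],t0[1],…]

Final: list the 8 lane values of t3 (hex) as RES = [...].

  t0: ee d4 14 22 64 1d 21 5c
  t1: ee 21 d4 5c 14 ee 22 d4
  t2: ee ee 21 d4 d4 14 5c 22
  t3: ee ee ee d4 21 14 d4 22

RES = [0xee, 0xee, 0xee, 0xd4, 0x21, 0x14, 0xd4, 0x22]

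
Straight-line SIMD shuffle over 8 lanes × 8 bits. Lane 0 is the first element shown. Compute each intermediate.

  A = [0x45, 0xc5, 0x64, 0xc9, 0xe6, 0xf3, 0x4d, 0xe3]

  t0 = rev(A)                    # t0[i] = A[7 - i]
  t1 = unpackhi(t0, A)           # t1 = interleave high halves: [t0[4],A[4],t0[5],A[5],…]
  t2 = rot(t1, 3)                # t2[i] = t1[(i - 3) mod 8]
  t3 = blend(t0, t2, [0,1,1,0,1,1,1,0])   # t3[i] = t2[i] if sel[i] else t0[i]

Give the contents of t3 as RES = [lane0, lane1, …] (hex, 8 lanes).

RES = [ 0xe3  0x45  0xe3  0xe6  0xe6  0x64  0xf3  0x45 ]

→ t0 |e3|4d|f3|e6|c9|64|c5|45|
→ t1 |c9|e6|64|f3|c5|4d|45|e3|
→ t2 |4d|45|e3|c9|e6|64|f3|c5|
→ t3 |e3|45|e3|e6|e6|64|f3|45|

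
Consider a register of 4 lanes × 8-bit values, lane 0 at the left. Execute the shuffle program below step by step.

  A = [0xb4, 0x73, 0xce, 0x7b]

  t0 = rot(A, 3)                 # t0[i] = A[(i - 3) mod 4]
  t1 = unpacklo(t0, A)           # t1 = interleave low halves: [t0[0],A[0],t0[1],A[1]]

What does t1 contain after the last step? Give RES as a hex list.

RES = [ 0x73  0xb4  0xce  0x73 ]

→ t0 |73|ce|7b|b4|
→ t1 |73|b4|ce|73|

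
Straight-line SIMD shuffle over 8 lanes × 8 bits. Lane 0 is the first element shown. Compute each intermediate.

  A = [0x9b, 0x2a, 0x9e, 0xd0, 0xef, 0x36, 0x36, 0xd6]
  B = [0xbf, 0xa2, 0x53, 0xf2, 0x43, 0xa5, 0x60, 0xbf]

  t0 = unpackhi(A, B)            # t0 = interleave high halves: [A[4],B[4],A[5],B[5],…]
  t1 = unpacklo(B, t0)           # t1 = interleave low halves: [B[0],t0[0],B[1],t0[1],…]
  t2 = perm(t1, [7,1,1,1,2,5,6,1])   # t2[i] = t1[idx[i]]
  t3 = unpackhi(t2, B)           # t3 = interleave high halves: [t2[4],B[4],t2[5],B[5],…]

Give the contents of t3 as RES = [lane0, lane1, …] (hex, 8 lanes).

t0 = [0xef, 0x43, 0x36, 0xa5, 0x36, 0x60, 0xd6, 0xbf]
t1 = [0xbf, 0xef, 0xa2, 0x43, 0x53, 0x36, 0xf2, 0xa5]
t2 = [0xa5, 0xef, 0xef, 0xef, 0xa2, 0x36, 0xf2, 0xef]
t3 = [0xa2, 0x43, 0x36, 0xa5, 0xf2, 0x60, 0xef, 0xbf]

RES = [0xa2, 0x43, 0x36, 0xa5, 0xf2, 0x60, 0xef, 0xbf]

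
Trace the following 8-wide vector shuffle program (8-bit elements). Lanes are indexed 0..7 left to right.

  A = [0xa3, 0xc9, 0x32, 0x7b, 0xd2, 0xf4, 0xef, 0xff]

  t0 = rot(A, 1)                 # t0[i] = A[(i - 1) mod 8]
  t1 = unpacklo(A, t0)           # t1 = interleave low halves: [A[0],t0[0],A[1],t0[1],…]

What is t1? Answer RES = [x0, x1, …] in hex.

RES = [0xa3, 0xff, 0xc9, 0xa3, 0x32, 0xc9, 0x7b, 0x32]

→ t0 |ff|a3|c9|32|7b|d2|f4|ef|
→ t1 |a3|ff|c9|a3|32|c9|7b|32|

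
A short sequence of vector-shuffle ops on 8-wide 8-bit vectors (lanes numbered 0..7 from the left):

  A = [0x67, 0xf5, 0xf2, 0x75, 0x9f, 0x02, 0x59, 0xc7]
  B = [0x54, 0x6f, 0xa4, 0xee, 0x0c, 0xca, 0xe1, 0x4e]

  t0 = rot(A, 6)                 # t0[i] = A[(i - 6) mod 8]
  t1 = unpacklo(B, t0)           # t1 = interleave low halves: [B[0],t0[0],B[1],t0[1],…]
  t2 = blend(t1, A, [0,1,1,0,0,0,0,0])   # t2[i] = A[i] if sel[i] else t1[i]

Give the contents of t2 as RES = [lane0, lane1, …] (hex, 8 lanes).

→ t0 |f2|75|9f|02|59|c7|67|f5|
→ t1 |54|f2|6f|75|a4|9f|ee|02|
→ t2 |54|f5|f2|75|a4|9f|ee|02|

RES = [ 0x54  0xf5  0xf2  0x75  0xa4  0x9f  0xee  0x02 ]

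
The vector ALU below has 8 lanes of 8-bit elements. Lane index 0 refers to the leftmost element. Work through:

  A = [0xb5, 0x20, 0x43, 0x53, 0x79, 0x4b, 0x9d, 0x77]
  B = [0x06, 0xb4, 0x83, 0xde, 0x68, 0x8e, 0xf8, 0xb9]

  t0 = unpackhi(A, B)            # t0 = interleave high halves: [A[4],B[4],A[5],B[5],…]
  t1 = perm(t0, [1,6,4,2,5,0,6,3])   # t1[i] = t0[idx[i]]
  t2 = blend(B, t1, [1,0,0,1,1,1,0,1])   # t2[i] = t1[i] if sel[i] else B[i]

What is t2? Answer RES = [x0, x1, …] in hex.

→ t0 |79|68|4b|8e|9d|f8|77|b9|
→ t1 |68|77|9d|4b|f8|79|77|8e|
→ t2 |68|b4|83|4b|f8|79|f8|8e|

RES = [ 0x68  0xb4  0x83  0x4b  0xf8  0x79  0xf8  0x8e ]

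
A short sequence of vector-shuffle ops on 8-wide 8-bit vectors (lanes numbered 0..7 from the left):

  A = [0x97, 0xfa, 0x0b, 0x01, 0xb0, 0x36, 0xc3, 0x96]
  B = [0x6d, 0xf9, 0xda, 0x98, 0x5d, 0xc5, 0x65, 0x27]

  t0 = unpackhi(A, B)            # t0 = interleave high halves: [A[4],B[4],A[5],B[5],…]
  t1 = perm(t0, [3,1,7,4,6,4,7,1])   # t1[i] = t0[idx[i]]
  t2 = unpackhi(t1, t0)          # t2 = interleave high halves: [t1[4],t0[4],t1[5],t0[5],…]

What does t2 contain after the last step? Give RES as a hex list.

t0 = [0xb0, 0x5d, 0x36, 0xc5, 0xc3, 0x65, 0x96, 0x27]
t1 = [0xc5, 0x5d, 0x27, 0xc3, 0x96, 0xc3, 0x27, 0x5d]
t2 = [0x96, 0xc3, 0xc3, 0x65, 0x27, 0x96, 0x5d, 0x27]

RES = [0x96, 0xc3, 0xc3, 0x65, 0x27, 0x96, 0x5d, 0x27]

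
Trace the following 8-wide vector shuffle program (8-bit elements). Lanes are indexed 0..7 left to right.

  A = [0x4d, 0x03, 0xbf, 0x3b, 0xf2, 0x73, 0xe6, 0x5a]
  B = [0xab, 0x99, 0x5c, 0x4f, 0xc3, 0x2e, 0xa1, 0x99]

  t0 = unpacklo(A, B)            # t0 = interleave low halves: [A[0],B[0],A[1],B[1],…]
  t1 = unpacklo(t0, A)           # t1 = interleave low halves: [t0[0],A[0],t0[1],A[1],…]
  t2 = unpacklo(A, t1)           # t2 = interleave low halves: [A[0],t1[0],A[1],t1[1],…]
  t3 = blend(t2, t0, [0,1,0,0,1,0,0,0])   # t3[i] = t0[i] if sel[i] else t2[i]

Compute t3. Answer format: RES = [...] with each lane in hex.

  t0: 4d ab 03 99 bf 5c 3b 4f
  t1: 4d 4d ab 03 03 bf 99 3b
  t2: 4d 4d 03 4d bf ab 3b 03
  t3: 4d ab 03 4d bf ab 3b 03

RES = [0x4d, 0xab, 0x03, 0x4d, 0xbf, 0xab, 0x3b, 0x03]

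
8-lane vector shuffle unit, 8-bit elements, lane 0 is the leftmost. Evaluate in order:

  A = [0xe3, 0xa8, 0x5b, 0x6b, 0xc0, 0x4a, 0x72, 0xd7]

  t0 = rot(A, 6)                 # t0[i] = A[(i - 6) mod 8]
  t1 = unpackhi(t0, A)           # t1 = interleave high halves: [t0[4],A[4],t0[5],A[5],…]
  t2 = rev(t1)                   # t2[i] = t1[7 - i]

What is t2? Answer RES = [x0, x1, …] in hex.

→ t0 |5b|6b|c0|4a|72|d7|e3|a8|
→ t1 |72|c0|d7|4a|e3|72|a8|d7|
→ t2 |d7|a8|72|e3|4a|d7|c0|72|

RES = [0xd7, 0xa8, 0x72, 0xe3, 0x4a, 0xd7, 0xc0, 0x72]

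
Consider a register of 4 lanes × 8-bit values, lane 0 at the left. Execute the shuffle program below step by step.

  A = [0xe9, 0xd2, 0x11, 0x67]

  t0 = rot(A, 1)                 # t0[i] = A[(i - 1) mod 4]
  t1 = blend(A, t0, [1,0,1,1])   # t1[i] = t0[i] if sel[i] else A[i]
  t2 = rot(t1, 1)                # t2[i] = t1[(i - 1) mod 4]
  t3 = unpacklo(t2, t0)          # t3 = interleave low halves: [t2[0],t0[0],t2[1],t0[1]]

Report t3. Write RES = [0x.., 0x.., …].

t0 = [0x67, 0xe9, 0xd2, 0x11]
t1 = [0x67, 0xd2, 0xd2, 0x11]
t2 = [0x11, 0x67, 0xd2, 0xd2]
t3 = [0x11, 0x67, 0x67, 0xe9]

RES = [ 0x11  0x67  0x67  0xe9 ]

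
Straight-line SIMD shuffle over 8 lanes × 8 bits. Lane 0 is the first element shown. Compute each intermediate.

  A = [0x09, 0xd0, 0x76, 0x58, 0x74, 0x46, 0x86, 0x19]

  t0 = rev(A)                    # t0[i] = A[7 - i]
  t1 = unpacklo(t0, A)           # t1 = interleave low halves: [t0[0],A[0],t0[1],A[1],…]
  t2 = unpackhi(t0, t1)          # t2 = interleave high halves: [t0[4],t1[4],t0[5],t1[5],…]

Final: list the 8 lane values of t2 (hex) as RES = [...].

  t0: 19 86 46 74 58 76 d0 09
  t1: 19 09 86 d0 46 76 74 58
  t2: 58 46 76 76 d0 74 09 58

RES = [0x58, 0x46, 0x76, 0x76, 0xd0, 0x74, 0x09, 0x58]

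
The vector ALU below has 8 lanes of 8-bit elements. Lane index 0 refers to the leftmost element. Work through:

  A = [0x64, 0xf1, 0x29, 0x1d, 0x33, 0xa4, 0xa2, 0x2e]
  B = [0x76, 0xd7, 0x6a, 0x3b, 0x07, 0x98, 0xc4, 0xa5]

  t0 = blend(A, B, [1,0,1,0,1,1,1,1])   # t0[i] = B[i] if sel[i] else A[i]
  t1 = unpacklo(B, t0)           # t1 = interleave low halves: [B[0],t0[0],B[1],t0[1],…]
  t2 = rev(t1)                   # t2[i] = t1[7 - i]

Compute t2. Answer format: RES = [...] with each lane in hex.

RES = [0x1d, 0x3b, 0x6a, 0x6a, 0xf1, 0xd7, 0x76, 0x76]

→ t0 |76|f1|6a|1d|07|98|c4|a5|
→ t1 |76|76|d7|f1|6a|6a|3b|1d|
→ t2 |1d|3b|6a|6a|f1|d7|76|76|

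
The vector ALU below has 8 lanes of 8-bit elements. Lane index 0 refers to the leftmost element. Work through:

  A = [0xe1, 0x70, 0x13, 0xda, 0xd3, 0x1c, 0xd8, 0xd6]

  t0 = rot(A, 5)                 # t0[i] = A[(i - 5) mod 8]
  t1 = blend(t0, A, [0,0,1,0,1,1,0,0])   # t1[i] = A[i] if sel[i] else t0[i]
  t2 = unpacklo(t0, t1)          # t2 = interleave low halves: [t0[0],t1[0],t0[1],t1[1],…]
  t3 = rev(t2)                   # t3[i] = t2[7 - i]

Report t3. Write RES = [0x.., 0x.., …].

RES = [ 0xd8  0xd8  0x13  0x1c  0xd3  0xd3  0xda  0xda ]

→ t0 |da|d3|1c|d8|d6|e1|70|13|
→ t1 |da|d3|13|d8|d3|1c|70|13|
→ t2 |da|da|d3|d3|1c|13|d8|d8|
→ t3 |d8|d8|13|1c|d3|d3|da|da|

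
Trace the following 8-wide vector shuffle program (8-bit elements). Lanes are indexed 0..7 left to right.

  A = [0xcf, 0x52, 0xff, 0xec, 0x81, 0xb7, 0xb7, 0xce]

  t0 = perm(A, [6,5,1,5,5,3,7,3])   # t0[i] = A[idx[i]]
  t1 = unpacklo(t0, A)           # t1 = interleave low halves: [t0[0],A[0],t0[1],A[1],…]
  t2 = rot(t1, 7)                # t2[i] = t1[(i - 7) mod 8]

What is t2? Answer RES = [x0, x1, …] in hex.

RES = [ 0xcf  0xb7  0x52  0x52  0xff  0xb7  0xec  0xb7 ]

→ t0 |b7|b7|52|b7|b7|ec|ce|ec|
→ t1 |b7|cf|b7|52|52|ff|b7|ec|
→ t2 |cf|b7|52|52|ff|b7|ec|b7|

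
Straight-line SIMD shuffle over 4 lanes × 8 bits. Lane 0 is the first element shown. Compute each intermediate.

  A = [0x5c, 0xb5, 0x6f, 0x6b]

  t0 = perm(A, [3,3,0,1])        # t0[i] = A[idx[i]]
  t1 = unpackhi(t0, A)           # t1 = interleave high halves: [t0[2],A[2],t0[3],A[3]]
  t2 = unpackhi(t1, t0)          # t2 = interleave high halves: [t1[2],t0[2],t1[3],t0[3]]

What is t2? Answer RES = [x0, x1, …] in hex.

t0 = [0x6b, 0x6b, 0x5c, 0xb5]
t1 = [0x5c, 0x6f, 0xb5, 0x6b]
t2 = [0xb5, 0x5c, 0x6b, 0xb5]

RES = [0xb5, 0x5c, 0x6b, 0xb5]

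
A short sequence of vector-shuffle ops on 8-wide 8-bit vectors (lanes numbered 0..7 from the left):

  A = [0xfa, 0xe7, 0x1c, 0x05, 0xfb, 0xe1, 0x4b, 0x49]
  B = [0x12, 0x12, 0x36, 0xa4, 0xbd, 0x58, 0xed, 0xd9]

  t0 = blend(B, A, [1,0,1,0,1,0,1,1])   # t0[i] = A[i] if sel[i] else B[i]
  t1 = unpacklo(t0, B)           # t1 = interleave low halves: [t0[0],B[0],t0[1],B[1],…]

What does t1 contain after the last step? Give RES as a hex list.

  t0: fa 12 1c a4 fb 58 4b 49
  t1: fa 12 12 12 1c 36 a4 a4

RES = [0xfa, 0x12, 0x12, 0x12, 0x1c, 0x36, 0xa4, 0xa4]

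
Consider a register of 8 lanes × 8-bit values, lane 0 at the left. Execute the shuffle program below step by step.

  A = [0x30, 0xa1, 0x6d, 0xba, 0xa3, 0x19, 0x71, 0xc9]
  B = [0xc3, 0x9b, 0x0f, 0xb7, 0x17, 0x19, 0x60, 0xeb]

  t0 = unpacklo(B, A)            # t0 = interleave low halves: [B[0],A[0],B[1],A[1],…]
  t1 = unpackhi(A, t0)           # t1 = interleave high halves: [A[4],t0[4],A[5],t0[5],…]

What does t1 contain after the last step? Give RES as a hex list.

RES = [0xa3, 0x0f, 0x19, 0x6d, 0x71, 0xb7, 0xc9, 0xba]

→ t0 |c3|30|9b|a1|0f|6d|b7|ba|
→ t1 |a3|0f|19|6d|71|b7|c9|ba|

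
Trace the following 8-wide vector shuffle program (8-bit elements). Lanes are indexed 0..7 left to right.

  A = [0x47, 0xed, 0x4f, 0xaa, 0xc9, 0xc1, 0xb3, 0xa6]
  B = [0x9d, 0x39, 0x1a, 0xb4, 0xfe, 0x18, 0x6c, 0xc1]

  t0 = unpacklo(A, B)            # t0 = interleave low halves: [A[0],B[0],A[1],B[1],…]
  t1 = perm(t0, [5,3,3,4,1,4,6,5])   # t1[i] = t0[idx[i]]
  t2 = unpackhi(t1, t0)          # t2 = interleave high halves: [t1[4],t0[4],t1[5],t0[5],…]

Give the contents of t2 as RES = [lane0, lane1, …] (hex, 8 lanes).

RES = [0x9d, 0x4f, 0x4f, 0x1a, 0xaa, 0xaa, 0x1a, 0xb4]

→ t0 |47|9d|ed|39|4f|1a|aa|b4|
→ t1 |1a|39|39|4f|9d|4f|aa|1a|
→ t2 |9d|4f|4f|1a|aa|aa|1a|b4|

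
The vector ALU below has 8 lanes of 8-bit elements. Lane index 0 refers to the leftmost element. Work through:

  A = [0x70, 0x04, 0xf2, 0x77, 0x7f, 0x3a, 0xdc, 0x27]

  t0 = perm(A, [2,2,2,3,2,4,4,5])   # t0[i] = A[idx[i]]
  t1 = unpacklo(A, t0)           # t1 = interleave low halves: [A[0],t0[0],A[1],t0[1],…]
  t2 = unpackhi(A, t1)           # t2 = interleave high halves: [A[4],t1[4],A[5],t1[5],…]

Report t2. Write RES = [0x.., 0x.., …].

RES = [ 0x7f  0xf2  0x3a  0xf2  0xdc  0x77  0x27  0x77 ]

  t0: f2 f2 f2 77 f2 7f 7f 3a
  t1: 70 f2 04 f2 f2 f2 77 77
  t2: 7f f2 3a f2 dc 77 27 77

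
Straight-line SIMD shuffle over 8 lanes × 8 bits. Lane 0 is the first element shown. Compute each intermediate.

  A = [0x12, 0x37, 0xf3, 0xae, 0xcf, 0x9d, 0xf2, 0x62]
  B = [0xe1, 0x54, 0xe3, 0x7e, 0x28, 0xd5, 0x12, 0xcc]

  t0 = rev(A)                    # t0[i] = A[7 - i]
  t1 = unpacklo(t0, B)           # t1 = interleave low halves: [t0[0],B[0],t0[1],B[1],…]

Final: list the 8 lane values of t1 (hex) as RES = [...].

  t0: 62 f2 9d cf ae f3 37 12
  t1: 62 e1 f2 54 9d e3 cf 7e

RES = [0x62, 0xe1, 0xf2, 0x54, 0x9d, 0xe3, 0xcf, 0x7e]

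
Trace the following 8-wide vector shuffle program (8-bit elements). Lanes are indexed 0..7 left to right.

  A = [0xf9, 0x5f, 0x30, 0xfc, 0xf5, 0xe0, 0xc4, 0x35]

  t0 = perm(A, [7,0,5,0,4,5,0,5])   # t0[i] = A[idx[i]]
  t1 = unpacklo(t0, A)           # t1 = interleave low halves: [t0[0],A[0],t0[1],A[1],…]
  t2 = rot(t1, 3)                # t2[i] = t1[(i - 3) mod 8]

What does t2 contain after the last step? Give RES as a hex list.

RES = [0x30, 0xf9, 0xfc, 0x35, 0xf9, 0xf9, 0x5f, 0xe0]

→ t0 |35|f9|e0|f9|f5|e0|f9|e0|
→ t1 |35|f9|f9|5f|e0|30|f9|fc|
→ t2 |30|f9|fc|35|f9|f9|5f|e0|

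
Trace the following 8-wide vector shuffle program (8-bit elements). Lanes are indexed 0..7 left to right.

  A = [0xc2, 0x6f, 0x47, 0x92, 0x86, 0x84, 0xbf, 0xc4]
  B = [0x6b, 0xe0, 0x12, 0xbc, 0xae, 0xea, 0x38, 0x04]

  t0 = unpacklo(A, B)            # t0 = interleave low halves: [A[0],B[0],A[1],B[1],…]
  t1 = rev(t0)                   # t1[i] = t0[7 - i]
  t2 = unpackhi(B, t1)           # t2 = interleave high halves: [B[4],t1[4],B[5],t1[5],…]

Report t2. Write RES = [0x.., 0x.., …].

RES = [ 0xae  0xe0  0xea  0x6f  0x38  0x6b  0x04  0xc2 ]

→ t0 |c2|6b|6f|e0|47|12|92|bc|
→ t1 |bc|92|12|47|e0|6f|6b|c2|
→ t2 |ae|e0|ea|6f|38|6b|04|c2|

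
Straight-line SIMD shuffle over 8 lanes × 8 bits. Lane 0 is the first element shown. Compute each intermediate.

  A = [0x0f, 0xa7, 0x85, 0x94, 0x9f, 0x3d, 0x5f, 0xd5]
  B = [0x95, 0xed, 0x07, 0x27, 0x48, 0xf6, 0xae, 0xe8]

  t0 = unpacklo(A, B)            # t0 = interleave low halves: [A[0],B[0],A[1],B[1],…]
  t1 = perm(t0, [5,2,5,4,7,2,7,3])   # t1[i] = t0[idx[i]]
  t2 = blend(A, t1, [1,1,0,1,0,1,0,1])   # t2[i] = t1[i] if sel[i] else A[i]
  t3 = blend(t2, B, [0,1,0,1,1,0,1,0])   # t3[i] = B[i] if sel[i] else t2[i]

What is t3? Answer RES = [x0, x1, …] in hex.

  t0: 0f 95 a7 ed 85 07 94 27
  t1: 07 a7 07 85 27 a7 27 ed
  t2: 07 a7 85 85 9f a7 5f ed
  t3: 07 ed 85 27 48 a7 ae ed

RES = [ 0x07  0xed  0x85  0x27  0x48  0xa7  0xae  0xed ]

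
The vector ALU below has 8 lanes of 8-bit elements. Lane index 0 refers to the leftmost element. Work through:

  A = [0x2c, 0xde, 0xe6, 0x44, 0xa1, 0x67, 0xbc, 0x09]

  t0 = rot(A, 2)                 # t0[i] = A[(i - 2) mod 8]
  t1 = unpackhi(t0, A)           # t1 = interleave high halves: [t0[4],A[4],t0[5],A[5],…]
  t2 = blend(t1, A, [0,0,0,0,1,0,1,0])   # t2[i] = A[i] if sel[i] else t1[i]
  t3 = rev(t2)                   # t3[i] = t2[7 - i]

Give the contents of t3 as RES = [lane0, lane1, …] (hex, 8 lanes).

  t0: bc 09 2c de e6 44 a1 67
  t1: e6 a1 44 67 a1 bc 67 09
  t2: e6 a1 44 67 a1 bc bc 09
  t3: 09 bc bc a1 67 44 a1 e6

RES = [ 0x09  0xbc  0xbc  0xa1  0x67  0x44  0xa1  0xe6 ]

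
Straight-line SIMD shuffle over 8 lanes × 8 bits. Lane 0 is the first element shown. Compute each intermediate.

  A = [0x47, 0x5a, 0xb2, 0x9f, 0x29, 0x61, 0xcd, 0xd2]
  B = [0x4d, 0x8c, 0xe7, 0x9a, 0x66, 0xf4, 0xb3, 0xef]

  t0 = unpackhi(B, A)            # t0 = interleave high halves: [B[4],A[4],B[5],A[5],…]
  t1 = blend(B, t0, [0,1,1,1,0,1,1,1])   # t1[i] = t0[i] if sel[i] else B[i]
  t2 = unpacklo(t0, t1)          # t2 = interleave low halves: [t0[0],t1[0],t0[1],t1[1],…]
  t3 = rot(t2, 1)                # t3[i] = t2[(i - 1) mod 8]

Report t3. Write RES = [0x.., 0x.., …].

RES = [0x61, 0x66, 0x4d, 0x29, 0x29, 0xf4, 0xf4, 0x61]

→ t0 |66|29|f4|61|b3|cd|ef|d2|
→ t1 |4d|29|f4|61|66|cd|ef|d2|
→ t2 |66|4d|29|29|f4|f4|61|61|
→ t3 |61|66|4d|29|29|f4|f4|61|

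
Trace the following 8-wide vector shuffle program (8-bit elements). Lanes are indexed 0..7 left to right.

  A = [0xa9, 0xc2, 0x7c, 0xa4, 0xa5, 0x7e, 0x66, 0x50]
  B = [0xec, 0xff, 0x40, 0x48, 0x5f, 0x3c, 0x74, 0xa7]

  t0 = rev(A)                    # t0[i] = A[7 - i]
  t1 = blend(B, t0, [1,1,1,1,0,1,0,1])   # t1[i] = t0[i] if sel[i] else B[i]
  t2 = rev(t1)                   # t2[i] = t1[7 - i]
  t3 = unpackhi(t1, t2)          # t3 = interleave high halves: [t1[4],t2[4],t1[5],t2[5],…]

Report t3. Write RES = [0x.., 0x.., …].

→ t0 |50|66|7e|a5|a4|7c|c2|a9|
→ t1 |50|66|7e|a5|5f|7c|74|a9|
→ t2 |a9|74|7c|5f|a5|7e|66|50|
→ t3 |5f|a5|7c|7e|74|66|a9|50|

RES = [0x5f, 0xa5, 0x7c, 0x7e, 0x74, 0x66, 0xa9, 0x50]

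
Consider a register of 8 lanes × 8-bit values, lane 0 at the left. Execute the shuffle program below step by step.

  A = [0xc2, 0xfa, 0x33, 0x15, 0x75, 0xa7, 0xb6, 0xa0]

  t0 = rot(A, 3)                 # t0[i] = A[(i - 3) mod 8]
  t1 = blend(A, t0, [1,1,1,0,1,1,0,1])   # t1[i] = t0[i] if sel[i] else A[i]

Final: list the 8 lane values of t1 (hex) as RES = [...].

RES = [ 0xa7  0xb6  0xa0  0x15  0xfa  0x33  0xb6  0x75 ]

→ t0 |a7|b6|a0|c2|fa|33|15|75|
→ t1 |a7|b6|a0|15|fa|33|b6|75|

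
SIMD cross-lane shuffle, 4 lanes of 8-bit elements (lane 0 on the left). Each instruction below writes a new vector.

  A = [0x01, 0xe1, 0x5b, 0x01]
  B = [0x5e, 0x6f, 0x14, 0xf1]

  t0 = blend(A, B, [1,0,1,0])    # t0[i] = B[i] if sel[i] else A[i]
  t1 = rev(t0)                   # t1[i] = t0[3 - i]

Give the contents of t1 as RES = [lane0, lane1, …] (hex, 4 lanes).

RES = [ 0x01  0x14  0xe1  0x5e ]

t0 = [0x5e, 0xe1, 0x14, 0x01]
t1 = [0x01, 0x14, 0xe1, 0x5e]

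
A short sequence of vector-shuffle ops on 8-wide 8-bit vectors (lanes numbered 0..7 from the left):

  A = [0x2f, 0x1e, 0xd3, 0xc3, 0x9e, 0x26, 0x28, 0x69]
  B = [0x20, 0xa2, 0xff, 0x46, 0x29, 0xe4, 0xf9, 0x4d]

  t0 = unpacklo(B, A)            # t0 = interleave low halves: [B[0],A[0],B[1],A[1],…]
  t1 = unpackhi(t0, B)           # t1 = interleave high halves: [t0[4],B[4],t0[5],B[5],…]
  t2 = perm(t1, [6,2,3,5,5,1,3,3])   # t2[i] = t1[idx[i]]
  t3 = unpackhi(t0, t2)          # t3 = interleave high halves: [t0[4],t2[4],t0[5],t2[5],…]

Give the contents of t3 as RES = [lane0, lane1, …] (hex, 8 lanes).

RES = [0xff, 0xf9, 0xd3, 0x29, 0x46, 0xe4, 0xc3, 0xe4]

  t0: 20 2f a2 1e ff d3 46 c3
  t1: ff 29 d3 e4 46 f9 c3 4d
  t2: c3 d3 e4 f9 f9 29 e4 e4
  t3: ff f9 d3 29 46 e4 c3 e4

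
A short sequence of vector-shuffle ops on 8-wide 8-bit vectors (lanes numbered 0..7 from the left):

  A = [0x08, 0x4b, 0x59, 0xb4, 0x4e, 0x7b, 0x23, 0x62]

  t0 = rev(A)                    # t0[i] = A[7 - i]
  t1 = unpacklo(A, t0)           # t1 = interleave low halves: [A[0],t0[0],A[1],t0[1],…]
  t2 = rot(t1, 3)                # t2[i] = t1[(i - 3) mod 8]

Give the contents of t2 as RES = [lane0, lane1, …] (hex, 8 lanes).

t0 = [0x62, 0x23, 0x7b, 0x4e, 0xb4, 0x59, 0x4b, 0x08]
t1 = [0x08, 0x62, 0x4b, 0x23, 0x59, 0x7b, 0xb4, 0x4e]
t2 = [0x7b, 0xb4, 0x4e, 0x08, 0x62, 0x4b, 0x23, 0x59]

RES = [0x7b, 0xb4, 0x4e, 0x08, 0x62, 0x4b, 0x23, 0x59]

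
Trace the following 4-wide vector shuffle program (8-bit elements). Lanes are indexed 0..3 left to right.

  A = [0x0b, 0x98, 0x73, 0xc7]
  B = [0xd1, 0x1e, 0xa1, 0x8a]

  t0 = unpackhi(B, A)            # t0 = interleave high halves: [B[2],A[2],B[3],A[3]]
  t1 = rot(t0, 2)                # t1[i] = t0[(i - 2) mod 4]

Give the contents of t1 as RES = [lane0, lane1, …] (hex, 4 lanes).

→ t0 |a1|73|8a|c7|
→ t1 |8a|c7|a1|73|

RES = [0x8a, 0xc7, 0xa1, 0x73]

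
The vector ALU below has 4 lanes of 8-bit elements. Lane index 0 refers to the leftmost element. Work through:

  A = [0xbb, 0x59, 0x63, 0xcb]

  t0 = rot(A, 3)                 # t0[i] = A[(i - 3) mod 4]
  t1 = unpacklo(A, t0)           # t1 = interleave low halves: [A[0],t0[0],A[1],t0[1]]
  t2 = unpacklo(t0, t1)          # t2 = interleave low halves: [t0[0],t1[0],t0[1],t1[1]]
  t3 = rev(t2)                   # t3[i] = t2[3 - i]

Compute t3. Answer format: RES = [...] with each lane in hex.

  t0: 59 63 cb bb
  t1: bb 59 59 63
  t2: 59 bb 63 59
  t3: 59 63 bb 59

RES = [ 0x59  0x63  0xbb  0x59 ]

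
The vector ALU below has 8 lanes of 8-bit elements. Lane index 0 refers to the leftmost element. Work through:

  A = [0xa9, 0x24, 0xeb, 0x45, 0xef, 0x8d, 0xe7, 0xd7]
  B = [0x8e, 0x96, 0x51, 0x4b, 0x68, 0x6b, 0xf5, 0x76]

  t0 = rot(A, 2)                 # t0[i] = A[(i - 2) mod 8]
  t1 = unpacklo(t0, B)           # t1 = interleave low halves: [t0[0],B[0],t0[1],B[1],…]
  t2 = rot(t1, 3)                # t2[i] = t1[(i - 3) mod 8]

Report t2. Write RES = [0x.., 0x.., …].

RES = [0x51, 0x24, 0x4b, 0xe7, 0x8e, 0xd7, 0x96, 0xa9]

  t0: e7 d7 a9 24 eb 45 ef 8d
  t1: e7 8e d7 96 a9 51 24 4b
  t2: 51 24 4b e7 8e d7 96 a9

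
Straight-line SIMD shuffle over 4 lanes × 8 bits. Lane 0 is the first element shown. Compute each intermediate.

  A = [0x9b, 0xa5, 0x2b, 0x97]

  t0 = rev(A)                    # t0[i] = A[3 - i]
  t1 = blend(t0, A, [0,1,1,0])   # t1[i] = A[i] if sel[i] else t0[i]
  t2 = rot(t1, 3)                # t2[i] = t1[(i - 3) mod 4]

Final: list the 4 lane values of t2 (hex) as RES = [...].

RES = [0xa5, 0x2b, 0x9b, 0x97]

t0 = [0x97, 0x2b, 0xa5, 0x9b]
t1 = [0x97, 0xa5, 0x2b, 0x9b]
t2 = [0xa5, 0x2b, 0x9b, 0x97]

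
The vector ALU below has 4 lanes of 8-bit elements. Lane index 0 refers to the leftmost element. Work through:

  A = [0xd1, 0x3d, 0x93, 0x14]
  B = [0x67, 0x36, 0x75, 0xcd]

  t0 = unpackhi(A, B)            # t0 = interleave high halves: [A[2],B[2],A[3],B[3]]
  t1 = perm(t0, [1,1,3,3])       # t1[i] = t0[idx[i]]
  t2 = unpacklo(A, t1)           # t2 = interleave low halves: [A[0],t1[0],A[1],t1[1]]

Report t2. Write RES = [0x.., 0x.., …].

t0 = [0x93, 0x75, 0x14, 0xcd]
t1 = [0x75, 0x75, 0xcd, 0xcd]
t2 = [0xd1, 0x75, 0x3d, 0x75]

RES = [0xd1, 0x75, 0x3d, 0x75]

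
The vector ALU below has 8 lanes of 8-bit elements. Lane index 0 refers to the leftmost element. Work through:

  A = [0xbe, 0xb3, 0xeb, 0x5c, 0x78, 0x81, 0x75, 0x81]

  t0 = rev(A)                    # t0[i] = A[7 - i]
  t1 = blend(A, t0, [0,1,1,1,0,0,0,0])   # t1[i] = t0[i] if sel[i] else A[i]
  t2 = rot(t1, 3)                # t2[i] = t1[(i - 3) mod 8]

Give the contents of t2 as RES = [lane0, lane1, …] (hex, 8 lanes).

t0 = [0x81, 0x75, 0x81, 0x78, 0x5c, 0xeb, 0xb3, 0xbe]
t1 = [0xbe, 0x75, 0x81, 0x78, 0x78, 0x81, 0x75, 0x81]
t2 = [0x81, 0x75, 0x81, 0xbe, 0x75, 0x81, 0x78, 0x78]

RES = [0x81, 0x75, 0x81, 0xbe, 0x75, 0x81, 0x78, 0x78]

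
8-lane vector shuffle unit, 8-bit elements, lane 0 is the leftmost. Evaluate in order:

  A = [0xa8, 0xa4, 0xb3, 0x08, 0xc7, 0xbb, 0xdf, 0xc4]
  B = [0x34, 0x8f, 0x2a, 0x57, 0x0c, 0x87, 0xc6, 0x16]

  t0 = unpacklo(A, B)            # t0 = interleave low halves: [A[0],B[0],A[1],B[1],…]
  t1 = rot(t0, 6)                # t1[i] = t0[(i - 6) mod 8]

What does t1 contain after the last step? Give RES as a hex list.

t0 = [0xa8, 0x34, 0xa4, 0x8f, 0xb3, 0x2a, 0x08, 0x57]
t1 = [0xa4, 0x8f, 0xb3, 0x2a, 0x08, 0x57, 0xa8, 0x34]

RES = [ 0xa4  0x8f  0xb3  0x2a  0x08  0x57  0xa8  0x34 ]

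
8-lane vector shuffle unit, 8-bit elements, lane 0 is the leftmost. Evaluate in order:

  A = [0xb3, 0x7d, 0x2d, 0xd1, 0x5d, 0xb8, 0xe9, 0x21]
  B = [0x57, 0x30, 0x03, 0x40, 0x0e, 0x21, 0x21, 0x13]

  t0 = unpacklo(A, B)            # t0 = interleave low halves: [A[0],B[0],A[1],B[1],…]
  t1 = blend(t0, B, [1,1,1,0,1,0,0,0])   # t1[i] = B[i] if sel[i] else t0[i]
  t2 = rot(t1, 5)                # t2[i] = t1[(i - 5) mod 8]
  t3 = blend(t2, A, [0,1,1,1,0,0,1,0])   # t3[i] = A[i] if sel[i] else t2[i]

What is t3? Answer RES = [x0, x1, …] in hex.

RES = [0x30, 0x7d, 0x2d, 0xd1, 0x40, 0x57, 0xe9, 0x03]

  t0: b3 57 7d 30 2d 03 d1 40
  t1: 57 30 03 30 0e 03 d1 40
  t2: 30 0e 03 d1 40 57 30 03
  t3: 30 7d 2d d1 40 57 e9 03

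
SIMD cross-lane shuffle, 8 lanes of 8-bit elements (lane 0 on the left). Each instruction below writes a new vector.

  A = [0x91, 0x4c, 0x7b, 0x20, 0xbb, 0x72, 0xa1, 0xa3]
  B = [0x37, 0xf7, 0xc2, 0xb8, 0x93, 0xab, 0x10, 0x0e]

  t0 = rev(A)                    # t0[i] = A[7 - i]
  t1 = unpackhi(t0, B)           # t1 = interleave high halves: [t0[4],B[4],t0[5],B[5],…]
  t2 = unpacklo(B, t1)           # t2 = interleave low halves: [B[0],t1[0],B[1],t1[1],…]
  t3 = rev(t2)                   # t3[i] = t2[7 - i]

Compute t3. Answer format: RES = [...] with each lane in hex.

  t0: a3 a1 72 bb 20 7b 4c 91
  t1: 20 93 7b ab 4c 10 91 0e
  t2: 37 20 f7 93 c2 7b b8 ab
  t3: ab b8 7b c2 93 f7 20 37

RES = [ 0xab  0xb8  0x7b  0xc2  0x93  0xf7  0x20  0x37 ]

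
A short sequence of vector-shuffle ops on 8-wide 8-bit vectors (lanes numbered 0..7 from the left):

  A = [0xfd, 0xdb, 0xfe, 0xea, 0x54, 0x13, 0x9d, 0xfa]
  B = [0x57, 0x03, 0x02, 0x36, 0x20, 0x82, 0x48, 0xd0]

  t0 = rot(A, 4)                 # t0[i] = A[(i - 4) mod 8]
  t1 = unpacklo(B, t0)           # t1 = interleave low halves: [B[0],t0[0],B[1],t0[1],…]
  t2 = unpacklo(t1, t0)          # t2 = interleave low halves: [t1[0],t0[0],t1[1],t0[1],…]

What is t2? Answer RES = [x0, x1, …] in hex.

→ t0 |54|13|9d|fa|fd|db|fe|ea|
→ t1 |57|54|03|13|02|9d|36|fa|
→ t2 |57|54|54|13|03|9d|13|fa|

RES = [ 0x57  0x54  0x54  0x13  0x03  0x9d  0x13  0xfa ]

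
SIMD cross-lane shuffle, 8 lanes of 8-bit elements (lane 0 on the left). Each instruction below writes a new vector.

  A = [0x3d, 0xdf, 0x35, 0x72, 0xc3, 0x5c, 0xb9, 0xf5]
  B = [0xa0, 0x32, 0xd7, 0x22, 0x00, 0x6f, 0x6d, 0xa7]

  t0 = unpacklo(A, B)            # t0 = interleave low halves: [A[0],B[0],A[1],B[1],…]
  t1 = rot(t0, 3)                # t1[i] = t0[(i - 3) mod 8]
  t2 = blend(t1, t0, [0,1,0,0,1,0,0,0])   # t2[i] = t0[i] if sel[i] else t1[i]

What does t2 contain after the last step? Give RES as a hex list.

RES = [0xd7, 0xa0, 0x22, 0x3d, 0x35, 0xdf, 0x32, 0x35]

→ t0 |3d|a0|df|32|35|d7|72|22|
→ t1 |d7|72|22|3d|a0|df|32|35|
→ t2 |d7|a0|22|3d|35|df|32|35|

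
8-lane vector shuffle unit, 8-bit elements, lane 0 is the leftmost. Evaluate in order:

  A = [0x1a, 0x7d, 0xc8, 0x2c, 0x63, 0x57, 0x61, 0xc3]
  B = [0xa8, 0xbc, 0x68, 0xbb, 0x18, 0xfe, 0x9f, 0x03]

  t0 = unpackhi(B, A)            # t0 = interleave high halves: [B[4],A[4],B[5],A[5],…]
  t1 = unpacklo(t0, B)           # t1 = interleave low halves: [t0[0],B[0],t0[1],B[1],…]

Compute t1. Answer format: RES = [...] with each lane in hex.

t0 = [0x18, 0x63, 0xfe, 0x57, 0x9f, 0x61, 0x03, 0xc3]
t1 = [0x18, 0xa8, 0x63, 0xbc, 0xfe, 0x68, 0x57, 0xbb]

RES = [0x18, 0xa8, 0x63, 0xbc, 0xfe, 0x68, 0x57, 0xbb]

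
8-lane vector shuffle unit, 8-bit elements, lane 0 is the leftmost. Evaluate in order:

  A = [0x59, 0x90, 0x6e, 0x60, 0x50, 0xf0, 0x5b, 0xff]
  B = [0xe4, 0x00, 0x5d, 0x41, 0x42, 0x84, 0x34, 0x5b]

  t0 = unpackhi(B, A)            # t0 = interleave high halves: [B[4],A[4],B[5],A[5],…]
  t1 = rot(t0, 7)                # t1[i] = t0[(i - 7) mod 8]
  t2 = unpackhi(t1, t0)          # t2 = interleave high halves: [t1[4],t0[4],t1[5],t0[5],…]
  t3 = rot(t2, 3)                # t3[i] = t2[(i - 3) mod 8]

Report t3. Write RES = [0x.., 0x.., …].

RES = [ 0x5b  0x42  0xff  0x5b  0x34  0x5b  0x5b  0xff ]

t0 = [0x42, 0x50, 0x84, 0xf0, 0x34, 0x5b, 0x5b, 0xff]
t1 = [0x50, 0x84, 0xf0, 0x34, 0x5b, 0x5b, 0xff, 0x42]
t2 = [0x5b, 0x34, 0x5b, 0x5b, 0xff, 0x5b, 0x42, 0xff]
t3 = [0x5b, 0x42, 0xff, 0x5b, 0x34, 0x5b, 0x5b, 0xff]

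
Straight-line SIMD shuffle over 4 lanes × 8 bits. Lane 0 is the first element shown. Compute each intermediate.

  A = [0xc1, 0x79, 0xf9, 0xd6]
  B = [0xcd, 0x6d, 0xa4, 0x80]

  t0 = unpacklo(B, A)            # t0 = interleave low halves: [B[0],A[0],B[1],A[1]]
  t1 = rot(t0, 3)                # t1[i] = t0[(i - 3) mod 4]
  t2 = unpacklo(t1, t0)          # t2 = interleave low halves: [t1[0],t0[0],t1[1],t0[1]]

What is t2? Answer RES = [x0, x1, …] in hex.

→ t0 |cd|c1|6d|79|
→ t1 |c1|6d|79|cd|
→ t2 |c1|cd|6d|c1|

RES = [0xc1, 0xcd, 0x6d, 0xc1]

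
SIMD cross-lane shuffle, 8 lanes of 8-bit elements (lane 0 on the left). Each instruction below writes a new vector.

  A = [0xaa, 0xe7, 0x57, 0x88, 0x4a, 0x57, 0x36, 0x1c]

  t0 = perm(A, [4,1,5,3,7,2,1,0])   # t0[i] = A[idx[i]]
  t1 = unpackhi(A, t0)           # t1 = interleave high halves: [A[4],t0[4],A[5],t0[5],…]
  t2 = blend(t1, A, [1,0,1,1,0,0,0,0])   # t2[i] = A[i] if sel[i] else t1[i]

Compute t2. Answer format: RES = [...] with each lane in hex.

RES = [ 0xaa  0x1c  0x57  0x88  0x36  0xe7  0x1c  0xaa ]

→ t0 |4a|e7|57|88|1c|57|e7|aa|
→ t1 |4a|1c|57|57|36|e7|1c|aa|
→ t2 |aa|1c|57|88|36|e7|1c|aa|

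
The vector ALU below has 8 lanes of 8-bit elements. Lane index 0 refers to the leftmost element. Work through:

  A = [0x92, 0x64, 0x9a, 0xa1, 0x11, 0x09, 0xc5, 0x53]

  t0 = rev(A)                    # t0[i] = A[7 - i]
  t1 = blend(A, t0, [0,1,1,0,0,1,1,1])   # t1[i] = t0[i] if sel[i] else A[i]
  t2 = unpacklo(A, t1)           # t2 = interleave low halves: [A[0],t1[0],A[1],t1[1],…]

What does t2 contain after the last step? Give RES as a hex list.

  t0: 53 c5 09 11 a1 9a 64 92
  t1: 92 c5 09 a1 11 9a 64 92
  t2: 92 92 64 c5 9a 09 a1 a1

RES = [ 0x92  0x92  0x64  0xc5  0x9a  0x09  0xa1  0xa1 ]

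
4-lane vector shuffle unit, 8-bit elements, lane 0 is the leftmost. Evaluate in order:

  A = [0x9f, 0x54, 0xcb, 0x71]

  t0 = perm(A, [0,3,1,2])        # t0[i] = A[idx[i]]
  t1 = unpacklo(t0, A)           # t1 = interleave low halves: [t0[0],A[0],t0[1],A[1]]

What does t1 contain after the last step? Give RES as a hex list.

RES = [0x9f, 0x9f, 0x71, 0x54]

  t0: 9f 71 54 cb
  t1: 9f 9f 71 54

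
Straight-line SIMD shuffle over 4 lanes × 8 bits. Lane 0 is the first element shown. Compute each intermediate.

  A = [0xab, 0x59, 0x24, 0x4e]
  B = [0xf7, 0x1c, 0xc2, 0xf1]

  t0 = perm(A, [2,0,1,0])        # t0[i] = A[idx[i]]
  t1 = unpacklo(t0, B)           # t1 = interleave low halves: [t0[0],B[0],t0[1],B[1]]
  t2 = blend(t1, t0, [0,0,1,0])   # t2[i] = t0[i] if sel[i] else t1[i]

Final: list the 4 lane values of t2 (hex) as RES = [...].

→ t0 |24|ab|59|ab|
→ t1 |24|f7|ab|1c|
→ t2 |24|f7|59|1c|

RES = [0x24, 0xf7, 0x59, 0x1c]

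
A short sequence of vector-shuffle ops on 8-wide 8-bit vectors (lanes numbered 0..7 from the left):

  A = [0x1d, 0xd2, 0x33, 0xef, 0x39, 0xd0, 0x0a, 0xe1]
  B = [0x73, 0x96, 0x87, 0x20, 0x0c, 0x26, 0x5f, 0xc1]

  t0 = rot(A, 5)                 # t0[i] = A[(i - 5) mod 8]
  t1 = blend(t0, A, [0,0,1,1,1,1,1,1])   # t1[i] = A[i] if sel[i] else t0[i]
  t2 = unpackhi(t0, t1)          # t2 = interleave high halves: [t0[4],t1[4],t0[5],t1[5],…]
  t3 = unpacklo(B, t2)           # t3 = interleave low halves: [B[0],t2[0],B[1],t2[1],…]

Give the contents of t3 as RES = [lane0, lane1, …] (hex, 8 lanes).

RES = [ 0x73  0xe1  0x96  0x39  0x87  0x1d  0x20  0xd0 ]

  t0: ef 39 d0 0a e1 1d d2 33
  t1: ef 39 33 ef 39 d0 0a e1
  t2: e1 39 1d d0 d2 0a 33 e1
  t3: 73 e1 96 39 87 1d 20 d0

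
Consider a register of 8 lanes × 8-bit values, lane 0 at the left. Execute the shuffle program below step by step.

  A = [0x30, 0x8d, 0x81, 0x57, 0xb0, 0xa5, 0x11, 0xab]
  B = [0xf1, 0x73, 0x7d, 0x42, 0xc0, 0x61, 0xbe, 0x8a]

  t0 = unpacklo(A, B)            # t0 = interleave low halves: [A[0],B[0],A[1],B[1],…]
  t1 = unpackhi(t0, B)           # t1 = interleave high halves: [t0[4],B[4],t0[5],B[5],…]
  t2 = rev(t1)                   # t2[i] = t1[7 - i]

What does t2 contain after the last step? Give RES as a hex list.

  t0: 30 f1 8d 73 81 7d 57 42
  t1: 81 c0 7d 61 57 be 42 8a
  t2: 8a 42 be 57 61 7d c0 81

RES = [0x8a, 0x42, 0xbe, 0x57, 0x61, 0x7d, 0xc0, 0x81]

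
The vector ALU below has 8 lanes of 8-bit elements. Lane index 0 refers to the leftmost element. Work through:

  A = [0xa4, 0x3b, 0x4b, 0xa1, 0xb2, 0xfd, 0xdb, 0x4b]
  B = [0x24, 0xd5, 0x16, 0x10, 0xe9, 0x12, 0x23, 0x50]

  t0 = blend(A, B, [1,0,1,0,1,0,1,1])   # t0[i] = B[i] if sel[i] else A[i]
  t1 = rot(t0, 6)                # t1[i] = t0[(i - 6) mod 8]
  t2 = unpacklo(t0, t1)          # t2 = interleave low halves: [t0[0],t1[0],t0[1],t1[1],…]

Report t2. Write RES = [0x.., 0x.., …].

→ t0 |24|3b|16|a1|e9|fd|23|50|
→ t1 |16|a1|e9|fd|23|50|24|3b|
→ t2 |24|16|3b|a1|16|e9|a1|fd|

RES = [ 0x24  0x16  0x3b  0xa1  0x16  0xe9  0xa1  0xfd ]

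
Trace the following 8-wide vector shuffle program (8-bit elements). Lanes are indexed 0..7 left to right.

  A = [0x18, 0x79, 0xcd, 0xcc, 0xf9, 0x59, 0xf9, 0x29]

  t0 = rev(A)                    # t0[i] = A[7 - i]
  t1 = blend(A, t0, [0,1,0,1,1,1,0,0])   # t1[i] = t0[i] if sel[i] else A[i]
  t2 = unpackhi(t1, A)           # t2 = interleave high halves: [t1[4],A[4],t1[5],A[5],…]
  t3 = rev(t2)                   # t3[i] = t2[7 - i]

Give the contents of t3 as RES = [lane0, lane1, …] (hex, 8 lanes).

RES = [ 0x29  0x29  0xf9  0xf9  0x59  0xcd  0xf9  0xcc ]

t0 = [0x29, 0xf9, 0x59, 0xf9, 0xcc, 0xcd, 0x79, 0x18]
t1 = [0x18, 0xf9, 0xcd, 0xf9, 0xcc, 0xcd, 0xf9, 0x29]
t2 = [0xcc, 0xf9, 0xcd, 0x59, 0xf9, 0xf9, 0x29, 0x29]
t3 = [0x29, 0x29, 0xf9, 0xf9, 0x59, 0xcd, 0xf9, 0xcc]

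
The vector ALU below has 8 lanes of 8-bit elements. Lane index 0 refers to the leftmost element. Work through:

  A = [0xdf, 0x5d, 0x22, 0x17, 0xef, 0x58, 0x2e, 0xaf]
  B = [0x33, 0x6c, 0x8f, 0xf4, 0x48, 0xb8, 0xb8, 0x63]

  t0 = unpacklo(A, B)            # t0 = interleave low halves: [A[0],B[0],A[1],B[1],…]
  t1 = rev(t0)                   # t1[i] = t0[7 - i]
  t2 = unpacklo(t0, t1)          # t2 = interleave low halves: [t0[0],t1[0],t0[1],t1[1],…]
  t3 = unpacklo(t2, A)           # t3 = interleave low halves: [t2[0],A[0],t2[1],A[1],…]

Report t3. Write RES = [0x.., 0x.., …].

RES = [0xdf, 0xdf, 0xf4, 0x5d, 0x33, 0x22, 0x17, 0x17]

→ t0 |df|33|5d|6c|22|8f|17|f4|
→ t1 |f4|17|8f|22|6c|5d|33|df|
→ t2 |df|f4|33|17|5d|8f|6c|22|
→ t3 |df|df|f4|5d|33|22|17|17|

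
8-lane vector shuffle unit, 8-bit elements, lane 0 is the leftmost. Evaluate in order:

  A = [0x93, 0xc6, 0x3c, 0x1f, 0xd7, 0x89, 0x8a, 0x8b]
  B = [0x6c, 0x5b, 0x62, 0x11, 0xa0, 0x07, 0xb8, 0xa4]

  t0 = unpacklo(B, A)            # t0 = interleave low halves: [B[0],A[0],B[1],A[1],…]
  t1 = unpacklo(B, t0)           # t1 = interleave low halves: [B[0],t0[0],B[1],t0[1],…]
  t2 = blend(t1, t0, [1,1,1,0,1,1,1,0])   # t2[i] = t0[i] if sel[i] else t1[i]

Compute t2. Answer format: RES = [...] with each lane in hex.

→ t0 |6c|93|5b|c6|62|3c|11|1f|
→ t1 |6c|6c|5b|93|62|5b|11|c6|
→ t2 |6c|93|5b|93|62|3c|11|c6|

RES = [ 0x6c  0x93  0x5b  0x93  0x62  0x3c  0x11  0xc6 ]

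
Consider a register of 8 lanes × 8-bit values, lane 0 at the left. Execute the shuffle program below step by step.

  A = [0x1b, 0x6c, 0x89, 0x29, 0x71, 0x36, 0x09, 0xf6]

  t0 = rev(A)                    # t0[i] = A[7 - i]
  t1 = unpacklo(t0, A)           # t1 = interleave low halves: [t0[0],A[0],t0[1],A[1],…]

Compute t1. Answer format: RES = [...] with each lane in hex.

→ t0 |f6|09|36|71|29|89|6c|1b|
→ t1 |f6|1b|09|6c|36|89|71|29|

RES = [ 0xf6  0x1b  0x09  0x6c  0x36  0x89  0x71  0x29 ]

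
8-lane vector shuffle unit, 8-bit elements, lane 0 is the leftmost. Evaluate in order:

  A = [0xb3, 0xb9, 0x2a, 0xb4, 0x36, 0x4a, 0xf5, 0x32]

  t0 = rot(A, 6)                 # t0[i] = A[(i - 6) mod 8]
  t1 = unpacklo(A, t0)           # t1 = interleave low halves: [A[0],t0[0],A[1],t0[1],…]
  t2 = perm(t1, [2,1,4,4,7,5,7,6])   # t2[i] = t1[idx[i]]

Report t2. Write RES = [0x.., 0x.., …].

RES = [0xb9, 0x2a, 0x2a, 0x2a, 0x4a, 0x36, 0x4a, 0xb4]

→ t0 |2a|b4|36|4a|f5|32|b3|b9|
→ t1 |b3|2a|b9|b4|2a|36|b4|4a|
→ t2 |b9|2a|2a|2a|4a|36|4a|b4|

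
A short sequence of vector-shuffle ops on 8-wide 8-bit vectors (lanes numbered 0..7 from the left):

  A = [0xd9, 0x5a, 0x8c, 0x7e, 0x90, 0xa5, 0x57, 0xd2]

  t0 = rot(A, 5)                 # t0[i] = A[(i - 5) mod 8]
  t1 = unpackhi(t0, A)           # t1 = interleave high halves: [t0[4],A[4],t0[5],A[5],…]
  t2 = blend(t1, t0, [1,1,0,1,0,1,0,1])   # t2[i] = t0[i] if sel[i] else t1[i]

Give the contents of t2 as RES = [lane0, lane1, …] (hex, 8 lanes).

  t0: 7e 90 a5 57 d2 d9 5a 8c
  t1: d2 90 d9 a5 5a 57 8c d2
  t2: 7e 90 d9 57 5a d9 8c 8c

RES = [0x7e, 0x90, 0xd9, 0x57, 0x5a, 0xd9, 0x8c, 0x8c]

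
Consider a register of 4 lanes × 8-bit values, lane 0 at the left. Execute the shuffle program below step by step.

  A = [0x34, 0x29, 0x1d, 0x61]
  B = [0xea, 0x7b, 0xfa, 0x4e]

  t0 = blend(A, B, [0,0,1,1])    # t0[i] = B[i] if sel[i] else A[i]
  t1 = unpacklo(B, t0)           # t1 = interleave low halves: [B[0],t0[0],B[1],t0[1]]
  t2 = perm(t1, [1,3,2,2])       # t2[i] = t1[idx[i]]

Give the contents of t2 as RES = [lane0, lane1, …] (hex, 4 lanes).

→ t0 |34|29|fa|4e|
→ t1 |ea|34|7b|29|
→ t2 |34|29|7b|7b|

RES = [ 0x34  0x29  0x7b  0x7b ]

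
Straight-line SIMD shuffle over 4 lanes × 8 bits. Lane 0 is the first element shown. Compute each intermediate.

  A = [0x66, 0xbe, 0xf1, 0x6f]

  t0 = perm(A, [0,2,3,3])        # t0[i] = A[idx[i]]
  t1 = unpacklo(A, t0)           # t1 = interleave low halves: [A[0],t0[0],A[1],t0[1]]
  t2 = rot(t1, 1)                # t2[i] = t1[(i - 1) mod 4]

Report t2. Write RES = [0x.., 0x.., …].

RES = [ 0xf1  0x66  0x66  0xbe ]

  t0: 66 f1 6f 6f
  t1: 66 66 be f1
  t2: f1 66 66 be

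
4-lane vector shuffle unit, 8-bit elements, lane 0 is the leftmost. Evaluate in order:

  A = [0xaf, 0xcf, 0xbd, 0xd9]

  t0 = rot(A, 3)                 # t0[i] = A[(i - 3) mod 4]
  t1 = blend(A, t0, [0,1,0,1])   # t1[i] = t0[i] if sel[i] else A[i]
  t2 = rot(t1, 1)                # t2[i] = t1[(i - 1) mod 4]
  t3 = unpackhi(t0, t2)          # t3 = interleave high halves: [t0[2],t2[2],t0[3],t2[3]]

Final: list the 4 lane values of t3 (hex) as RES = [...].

t0 = [0xcf, 0xbd, 0xd9, 0xaf]
t1 = [0xaf, 0xbd, 0xbd, 0xaf]
t2 = [0xaf, 0xaf, 0xbd, 0xbd]
t3 = [0xd9, 0xbd, 0xaf, 0xbd]

RES = [0xd9, 0xbd, 0xaf, 0xbd]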